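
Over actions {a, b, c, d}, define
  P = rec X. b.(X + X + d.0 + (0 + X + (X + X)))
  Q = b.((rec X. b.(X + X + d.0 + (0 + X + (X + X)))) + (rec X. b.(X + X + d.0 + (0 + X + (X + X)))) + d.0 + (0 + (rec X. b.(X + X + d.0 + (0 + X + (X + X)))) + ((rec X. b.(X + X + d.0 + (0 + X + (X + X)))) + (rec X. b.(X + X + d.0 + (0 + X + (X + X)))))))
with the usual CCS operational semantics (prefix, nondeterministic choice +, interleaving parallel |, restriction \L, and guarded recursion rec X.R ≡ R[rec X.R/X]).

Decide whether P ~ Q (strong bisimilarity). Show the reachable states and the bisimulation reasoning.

P ~ Q

Reachable graph of P (3 states):
  m0 = rec X. b.(X + X + d.0 + (0 + X + (X + X))) → ··b··> m1
  m1 = (rec X. b.(X + X + d.0 + (0 + X + (X + X)))) + (rec X. b.(X + X + d.0 + (0 + X + (X + X)))) + d.0 + (0 + (rec X. b.(X + X + d.0 + (0 + X + (X + X)))) + ((rec X. b.(X + X + d.0 + (0 + X + (X + X)))) + (rec X. b.(X + X + d.0 + (0 + X + (X + X)))))) → ··b··> m1, ··d··> m2
  m2 = 0 → stopped
Reachable graph of Q (3 states):
  n0 = b.((rec X. b.(X + X + d.0 + (0 + X + (X + X)))) + (rec X. b.(X + X + d.0 + (0 + X + (X + X)))) + d.0 + (0 + (rec X. b.(X + X + d.0 + (0 + X + (X + X)))) + ((rec X. b.(X + X + d.0 + (0 + X + (X + X)))) + (rec X. b.(X + X + d.0 + (0 + X + (X + X))))))) → ··b··> n1
  n1 = (rec X. b.(X + X + d.0 + (0 + X + (X + X)))) + (rec X. b.(X + X + d.0 + (0 + X + (X + X)))) + d.0 + (0 + (rec X. b.(X + X + d.0 + (0 + X + (X + X)))) + ((rec X. b.(X + X + d.0 + (0 + X + (X + X)))) + (rec X. b.(X + X + d.0 + (0 + X + (X + X)))))) → ··b··> n1, ··d··> n2
  n2 = 0 → stopped
Partition-refinement fixed point:
  B0 = {m0, n0}
  B1 = {m1, n1}
  B2 = {m2, n2}
m0 ∈ B0, n0 ∈ B0 → same block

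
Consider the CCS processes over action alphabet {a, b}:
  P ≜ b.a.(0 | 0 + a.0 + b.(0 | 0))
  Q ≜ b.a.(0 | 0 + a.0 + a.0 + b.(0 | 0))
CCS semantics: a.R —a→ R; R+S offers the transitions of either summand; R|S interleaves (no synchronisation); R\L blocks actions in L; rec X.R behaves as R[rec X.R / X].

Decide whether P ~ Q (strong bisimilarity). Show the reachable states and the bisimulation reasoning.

P's transition system — 5 states:
  p0 = b.a.(0 | 0 + a.0 + b.(0 | 0)) | =b=> p1
  p1 = a.(0 | 0 + a.0 + b.(0 | 0)) | =a=> p2
  p2 = 0 | 0 + a.0 + b.(0 | 0) | =a=> p3, =b=> p4
  p3 = 0 | (no moves)
  p4 = 0 | 0 | (no moves)
Q's transition system — 5 states:
  q0 = b.a.(0 | 0 + a.0 + a.0 + b.(0 | 0)) | =b=> q1
  q1 = a.(0 | 0 + a.0 + a.0 + b.(0 | 0)) | =a=> q2
  q2 = 0 | 0 + a.0 + a.0 + b.(0 | 0) | =a=> q3, =b=> q4
  q3 = 0 | (no moves)
  q4 = 0 | 0 | (no moves)
Partition-refinement fixed point:
  B0 = {p0, q0}
  B1 = {p1, q1}
  B2 = {p2, q2}
  B3 = {p3, p4, q3, q4}
p0 ∈ B0, q0 ∈ B0 → same block

YES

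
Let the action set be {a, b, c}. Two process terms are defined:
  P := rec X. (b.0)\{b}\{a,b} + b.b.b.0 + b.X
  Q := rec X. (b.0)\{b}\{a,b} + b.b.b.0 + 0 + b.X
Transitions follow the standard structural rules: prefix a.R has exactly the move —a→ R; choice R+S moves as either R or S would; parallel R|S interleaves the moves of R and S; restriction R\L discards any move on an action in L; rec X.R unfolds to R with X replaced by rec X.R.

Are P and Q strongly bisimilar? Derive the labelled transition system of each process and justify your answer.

Reachable graph of P (4 states):
  u0 = rec X. (b.0)\{b}\{a,b} + b.b.b.0 + b.X | --b--▸ u0, --b--▸ u1
  u1 = b.b.0 | --b--▸ u2
  u2 = b.0 | --b--▸ u3
  u3 = 0 | deadlocked
Reachable graph of Q (4 states):
  v0 = rec X. (b.0)\{b}\{a,b} + b.b.b.0 + 0 + b.X | --b--▸ v0, --b--▸ v1
  v1 = b.b.0 | --b--▸ v2
  v2 = b.0 | --b--▸ v3
  v3 = 0 | deadlocked
Bisimilarity quotient blocks:
  B0 = {u0, v0}
  B1 = {u1, v1}
  B2 = {u2, v2}
  B3 = {u3, v3}
u0 ∈ B0, v0 ∈ B0 → same block

P ~ Q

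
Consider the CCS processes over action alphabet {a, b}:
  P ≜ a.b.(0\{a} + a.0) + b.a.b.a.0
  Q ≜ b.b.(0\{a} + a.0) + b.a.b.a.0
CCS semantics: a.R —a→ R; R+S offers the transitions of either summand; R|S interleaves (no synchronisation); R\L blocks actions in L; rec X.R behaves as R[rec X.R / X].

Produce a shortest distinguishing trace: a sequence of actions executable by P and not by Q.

a

Reachable graph of P (7 states):
  u0 = a.b.(0\{a} + a.0) + b.a.b.a.0 | —a→ u1, —b→ u2
  u1 = b.(0\{a} + a.0) | —b→ u3
  u2 = a.b.a.0 | —a→ u4
  u3 = 0\{a} + a.0 | —a→ u5
  u4 = b.a.0 | —b→ u6
  u5 = 0 | ·
  u6 = a.0 | —a→ u5
Reachable graph of Q (7 states):
  v0 = b.b.(0\{a} + a.0) + b.a.b.a.0 | —b→ v1, —b→ v2
  v1 = a.b.a.0 | —a→ v3
  v2 = b.(0\{a} + a.0) | —b→ v4
  v3 = b.a.0 | —b→ v5
  v4 = 0\{a} + a.0 | —a→ v6
  v5 = a.0 | —a→ v6
  v6 = 0 | ·
Trace ⟨a⟩ through P, begin at {u0}:
  after a @ step 1: {u1}
  — P admits the full trace.
Trace ⟨a⟩ through Q, begin at {v0}:
  after a @ step 1: no successor for Q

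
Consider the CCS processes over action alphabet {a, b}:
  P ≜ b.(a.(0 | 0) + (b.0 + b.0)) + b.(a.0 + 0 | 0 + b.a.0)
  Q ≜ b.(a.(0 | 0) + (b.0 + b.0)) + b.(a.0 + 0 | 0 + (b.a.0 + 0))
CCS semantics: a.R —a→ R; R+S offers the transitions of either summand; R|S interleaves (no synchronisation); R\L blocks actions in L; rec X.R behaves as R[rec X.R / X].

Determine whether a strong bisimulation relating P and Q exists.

Reachable graph of P (6 states):
  p0 = b.(a.(0 | 0) + (b.0 + b.0)) + b.(a.0 + 0 | 0 + b.a.0) ⊢ —b→ p1, —b→ p2
  p1 = a.(0 | 0) + (b.0 + b.0) ⊢ —a→ p3, —b→ p4
  p2 = a.0 + 0 | 0 + b.a.0 ⊢ —a→ p4, —b→ p5
  p3 = 0 | 0 ⊢ (no moves)
  p4 = 0 ⊢ (no moves)
  p5 = a.0 ⊢ —a→ p4
Reachable graph of Q (6 states):
  q0 = b.(a.(0 | 0) + (b.0 + b.0)) + b.(a.0 + 0 | 0 + (b.a.0 + 0)) ⊢ —b→ q1, —b→ q2
  q1 = a.(0 | 0) + (b.0 + b.0) ⊢ —a→ q3, —b→ q4
  q2 = a.0 + 0 | 0 + (b.a.0 + 0) ⊢ —a→ q4, —b→ q5
  q3 = 0 | 0 ⊢ (no moves)
  q4 = 0 ⊢ (no moves)
  q5 = a.0 ⊢ —a→ q4
Coarsest stable partition (strong bisimilarity classes):
  B0 = {p0, q0}
  B1 = {p2, q2}
  B2 = {p3, p4, q3, q4}
  B3 = {p5, q5}
  B4 = {p1, q1}
p0 ∈ B0, q0 ∈ B0 → same block

YES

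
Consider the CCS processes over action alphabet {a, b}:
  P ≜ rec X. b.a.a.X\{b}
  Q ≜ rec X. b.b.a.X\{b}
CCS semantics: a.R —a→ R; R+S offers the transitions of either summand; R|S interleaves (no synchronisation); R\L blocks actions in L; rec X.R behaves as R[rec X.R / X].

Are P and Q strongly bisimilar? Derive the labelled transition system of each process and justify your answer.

P ≁ Q

P's transition system — 4 states:
  p0 = rec X. b.a.a.X\{b} | —b→ p1
  p1 = a.a.(rec X. b.a.a.X\{b})\{b} | —a→ p2
  p2 = a.(rec X. b.a.a.X\{b})\{b} | —a→ p3
  p3 = (rec X. b.a.a.X\{b})\{b} | stopped
Q's transition system — 4 states:
  q0 = rec X. b.b.a.X\{b} | —b→ q1
  q1 = b.a.(rec X. b.b.a.X\{b})\{b} | —b→ q2
  q2 = a.(rec X. b.b.a.X\{b})\{b} | —a→ q3
  q3 = (rec X. b.b.a.X\{b})\{b} | stopped
Partition-refinement fixed point:
  B0 = {p0}
  B1 = {p1}
  B2 = {p2, q2}
  B3 = {p3, q3}
  B4 = {q0}
  B5 = {q1}
p0 ∈ B0, q0 ∈ B4 → different blocks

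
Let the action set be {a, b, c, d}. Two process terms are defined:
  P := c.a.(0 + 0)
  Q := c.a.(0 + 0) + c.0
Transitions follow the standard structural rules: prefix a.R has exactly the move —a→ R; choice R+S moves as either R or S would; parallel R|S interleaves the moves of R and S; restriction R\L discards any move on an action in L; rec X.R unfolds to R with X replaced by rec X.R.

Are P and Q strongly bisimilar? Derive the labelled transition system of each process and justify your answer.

Reachable graph of P (3 states):
  u0 = c.a.(0 + 0) :: -c-> u1
  u1 = a.(0 + 0) :: -a-> u2
  u2 = 0 + 0 :: deadlocked
Reachable graph of Q (4 states):
  v0 = c.a.(0 + 0) + c.0 :: -c-> v1, -c-> v2
  v1 = 0 :: deadlocked
  v2 = a.(0 + 0) :: -a-> v3
  v3 = 0 + 0 :: deadlocked
Partition-refinement fixed point:
  B0 = {u0}
  B1 = {u1, v2}
  B2 = {u2, v1, v3}
  B3 = {v0}
u0 ∈ B0, v0 ∈ B3 → different blocks

P ≁ Q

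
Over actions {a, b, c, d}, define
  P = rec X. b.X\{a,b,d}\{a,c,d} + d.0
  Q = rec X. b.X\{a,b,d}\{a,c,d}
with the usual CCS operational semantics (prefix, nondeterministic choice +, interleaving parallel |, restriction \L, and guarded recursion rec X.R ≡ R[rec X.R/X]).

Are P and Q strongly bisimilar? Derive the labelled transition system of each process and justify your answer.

P ≁ Q

Reachable graph of P (3 states):
  s0 = rec X. b.X\{a,b,d}\{a,c,d} + d.0 :: --b--▸ s1, --d--▸ s2
  s1 = (rec X. b.X\{a,b,d}\{a,c,d} + d.0)\{a,b,d}\{a,c,d} :: (no moves)
  s2 = 0 :: (no moves)
Reachable graph of Q (2 states):
  t0 = rec X. b.X\{a,b,d}\{a,c,d} :: --b--▸ t1
  t1 = (rec X. b.X\{a,b,d}\{a,c,d})\{a,b,d}\{a,c,d} :: (no moves)
Coarsest stable partition (strong bisimilarity classes):
  B0 = {s0}
  B1 = {s1, s2, t1}
  B2 = {t0}
s0 ∈ B0, t0 ∈ B2 → different blocks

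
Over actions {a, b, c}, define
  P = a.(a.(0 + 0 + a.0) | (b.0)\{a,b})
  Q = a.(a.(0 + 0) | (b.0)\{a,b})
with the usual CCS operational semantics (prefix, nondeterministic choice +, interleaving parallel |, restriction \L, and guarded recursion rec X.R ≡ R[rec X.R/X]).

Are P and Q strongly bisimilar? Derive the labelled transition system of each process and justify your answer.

not bisimilar

Reachable graph of P (4 states):
  m0 = a.(a.(0 + 0 + a.0) | (b.0)\{a,b}) → --a--▸ m1
  m1 = a.(0 + 0 + a.0) | (b.0)\{a,b} → --a--▸ m2
  m2 = (0 + 0 + a.0) | (b.0)\{a,b} → --a--▸ m3
  m3 = 0 | (b.0)\{a,b} → (no moves)
Reachable graph of Q (3 states):
  n0 = a.(a.(0 + 0) | (b.0)\{a,b}) → --a--▸ n1
  n1 = a.(0 + 0) | (b.0)\{a,b} → --a--▸ n2
  n2 = (0 + 0) | (b.0)\{a,b} → (no moves)
Partition-refinement fixed point:
  B0 = {m0}
  B1 = {m1, n0}
  B2 = {m2, n1}
  B3 = {m3, n2}
m0 ∈ B0, n0 ∈ B1 → different blocks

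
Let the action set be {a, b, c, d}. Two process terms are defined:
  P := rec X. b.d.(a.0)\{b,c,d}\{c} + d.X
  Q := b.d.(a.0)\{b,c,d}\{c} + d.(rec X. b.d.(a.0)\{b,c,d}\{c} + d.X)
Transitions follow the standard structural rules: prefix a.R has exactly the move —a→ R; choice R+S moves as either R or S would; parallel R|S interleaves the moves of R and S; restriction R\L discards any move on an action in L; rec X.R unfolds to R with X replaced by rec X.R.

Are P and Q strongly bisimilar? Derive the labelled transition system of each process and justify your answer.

P ~ Q

LTS(P): 4 reachable states
  s0 = rec X. b.d.(a.0)\{b,c,d}\{c} + d.X has moves ··b··> s1, ··d··> s0
  s1 = d.(a.0)\{b,c,d}\{c} has moves ··d··> s2
  s2 = (a.0)\{b,c,d}\{c} has moves ··a··> s3
  s3 = 0\{b,c,d}\{c} has moves ∅
LTS(Q): 5 reachable states
  t0 = b.d.(a.0)\{b,c,d}\{c} + d.(rec X. b.d.(a.0)\{b,c,d}\{c} + d.X) has moves ··b··> t1, ··d··> t2
  t1 = d.(a.0)\{b,c,d}\{c} has moves ··d··> t3
  t2 = rec X. b.d.(a.0)\{b,c,d}\{c} + d.X has moves ··b··> t1, ··d··> t2
  t3 = (a.0)\{b,c,d}\{c} has moves ··a··> t4
  t4 = 0\{b,c,d}\{c} has moves ∅
Coarsest stable partition (strong bisimilarity classes):
  B0 = {s0, t0, t2}
  B1 = {s1, t1}
  B2 = {s2, t3}
  B3 = {s3, t4}
s0 ∈ B0, t0 ∈ B0 → same block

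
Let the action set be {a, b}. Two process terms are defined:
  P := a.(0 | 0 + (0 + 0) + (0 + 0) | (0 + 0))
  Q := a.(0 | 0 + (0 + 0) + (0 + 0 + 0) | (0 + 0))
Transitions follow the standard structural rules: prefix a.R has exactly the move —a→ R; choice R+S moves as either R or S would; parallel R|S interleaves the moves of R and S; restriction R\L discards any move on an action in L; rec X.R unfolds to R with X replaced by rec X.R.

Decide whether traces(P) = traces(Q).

Reachable graph of P (2 states):
  p0 = a.(0 | 0 + (0 + 0) + (0 + 0) | (0 + 0)) has moves --a--▸ p1
  p1 = 0 | 0 + (0 + 0) + (0 + 0) | (0 + 0) has moves ∅
Reachable graph of Q (2 states):
  q0 = a.(0 | 0 + (0 + 0) + (0 + 0 + 0) | (0 + 0)) has moves --a--▸ q1
  q1 = 0 | 0 + (0 + 0) + (0 + 0 + 0) | (0 + 0) has moves ∅
Partition-refinement fixed point:
  B0 = {p0, q0}
  B1 = {p1, q1}
p0 ∈ B0, q0 ∈ B0 → same block
Bisimilar ⇒ trace-equivalent.

traces(P) = traces(Q)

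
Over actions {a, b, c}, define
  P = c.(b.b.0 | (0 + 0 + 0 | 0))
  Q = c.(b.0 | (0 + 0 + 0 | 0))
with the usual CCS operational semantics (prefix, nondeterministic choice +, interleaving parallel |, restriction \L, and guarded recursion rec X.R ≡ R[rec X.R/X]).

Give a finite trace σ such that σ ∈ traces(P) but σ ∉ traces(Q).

cbb

P's transition system — 4 states:
  u0 = c.(b.b.0 | (0 + 0 + 0 | 0)) | ··c··> u1
  u1 = b.b.0 | (0 + 0 + 0 | 0) | ··b··> u2
  u2 = b.0 | (0 + 0 + 0 | 0) | ··b··> u3
  u3 = 0 | (0 + 0 + 0 | 0) | stopped
Q's transition system — 3 states:
  v0 = c.(b.0 | (0 + 0 + 0 | 0)) | ··c··> v1
  v1 = b.0 | (0 + 0 + 0 | 0) | ··b··> v2
  v2 = 0 | (0 + 0 + 0 | 0) | stopped
Executing cbb from P (initial set {u0}):
  after c @ step 1: {u1}
  after b @ step 2: {u2}
  after b @ step 3: {u3}
  ✓ P
Executing cbb from Q (initial set {v0}):
  after c @ step 1: {v1}
  after b @ step 2: {v2}
  after b @ step 3: ∅  — Q cannot continue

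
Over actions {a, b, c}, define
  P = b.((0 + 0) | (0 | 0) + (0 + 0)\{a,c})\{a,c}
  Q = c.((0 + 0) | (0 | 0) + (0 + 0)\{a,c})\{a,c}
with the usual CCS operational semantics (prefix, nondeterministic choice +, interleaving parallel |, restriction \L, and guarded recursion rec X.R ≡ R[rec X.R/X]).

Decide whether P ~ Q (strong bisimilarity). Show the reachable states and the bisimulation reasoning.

NO

Reachable graph of P (2 states):
  u0 = b.((0 + 0) | (0 | 0) + (0 + 0)\{a,c})\{a,c} → —b→ u1
  u1 = ((0 + 0) | (0 | 0) + (0 + 0)\{a,c})\{a,c} → (no moves)
Reachable graph of Q (2 states):
  v0 = c.((0 + 0) | (0 | 0) + (0 + 0)\{a,c})\{a,c} → —c→ v1
  v1 = ((0 + 0) | (0 | 0) + (0 + 0)\{a,c})\{a,c} → (no moves)
Bisimilarity quotient blocks:
  B0 = {u0}
  B1 = {u1, v1}
  B2 = {v0}
u0 ∈ B0, v0 ∈ B2 → different blocks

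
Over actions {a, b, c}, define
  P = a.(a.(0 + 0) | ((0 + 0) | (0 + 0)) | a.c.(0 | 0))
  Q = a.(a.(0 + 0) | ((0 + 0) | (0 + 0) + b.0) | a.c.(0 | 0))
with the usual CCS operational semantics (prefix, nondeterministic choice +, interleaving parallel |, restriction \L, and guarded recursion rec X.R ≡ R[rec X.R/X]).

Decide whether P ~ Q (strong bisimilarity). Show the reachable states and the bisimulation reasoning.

P's transition system — 7 states:
  p0 = a.(a.(0 + 0) | ((0 + 0) | (0 + 0)) | a.c.(0 | 0)) ⊢ --a--▸ p1
  p1 = a.(0 + 0) | ((0 + 0) | (0 + 0)) | a.c.(0 | 0) ⊢ --a--▸ p2, --a--▸ p3
  p2 = (0 + 0) | ((0 + 0) | (0 + 0)) | a.c.(0 | 0) ⊢ --a--▸ p4
  p3 = a.(0 + 0) | ((0 + 0) | (0 + 0)) | c.(0 | 0) ⊢ --a--▸ p4, --c--▸ p5
  p4 = (0 + 0) | ((0 + 0) | (0 + 0)) | c.(0 | 0) ⊢ --c--▸ p6
  p5 = a.(0 + 0) | ((0 + 0) | (0 + 0)) | (0 | 0) ⊢ --a--▸ p6
  p6 = (0 + 0) | ((0 + 0) | (0 + 0)) | (0 | 0) ⊢ (no moves)
Q's transition system — 13 states:
  q0 = a.(a.(0 + 0) | ((0 + 0) | (0 + 0) + b.0) | a.c.(0 | 0)) ⊢ --a--▸ q1
  q1 = a.(0 + 0) | ((0 + 0) | (0 + 0) + b.0) | a.c.(0 | 0) ⊢ --a--▸ q2, --a--▸ q3, --b--▸ q4
  q2 = (0 + 0) | ((0 + 0) | (0 + 0) + b.0) | a.c.(0 | 0) ⊢ --a--▸ q5, --b--▸ q6
  q3 = a.(0 + 0) | ((0 + 0) | (0 + 0) + b.0) | c.(0 | 0) ⊢ --a--▸ q5, --b--▸ q7, --c--▸ q8
  q4 = a.(0 + 0) | 0 | a.c.(0 | 0) ⊢ --a--▸ q6, --a--▸ q7
  q5 = (0 + 0) | ((0 + 0) | (0 + 0) + b.0) | c.(0 | 0) ⊢ --b--▸ q9, --c--▸ q10
  q6 = (0 + 0) | 0 | a.c.(0 | 0) ⊢ --a--▸ q9
  q7 = a.(0 + 0) | 0 | c.(0 | 0) ⊢ --a--▸ q9, --c--▸ q11
  q8 = a.(0 + 0) | ((0 + 0) | (0 + 0) + b.0) | (0 | 0) ⊢ --a--▸ q10, --b--▸ q11
  q9 = (0 + 0) | 0 | c.(0 | 0) ⊢ --c--▸ q12
  q10 = (0 + 0) | ((0 + 0) | (0 + 0) + b.0) | (0 | 0) ⊢ --b--▸ q12
  q11 = a.(0 + 0) | 0 | (0 | 0) ⊢ --a--▸ q12
  q12 = (0 + 0) | 0 | (0 | 0) ⊢ (no moves)
Coarsest stable partition (strong bisimilarity classes):
  B0 = {p0}
  B1 = {p1, q4}
  B2 = {p3, q7}
  B3 = {p4, q9}
  B4 = {p6, q12}
  B5 = {p5, q11}
  B6 = {p2, q6}
  B7 = {q0}
  B8 = {q1}
  B9 = {q3}
  B10 = {q5}
  B11 = {q10}
  B12 = {q8}
  B13 = {q2}
p0 ∈ B0, q0 ∈ B7 → different blocks

not bisimilar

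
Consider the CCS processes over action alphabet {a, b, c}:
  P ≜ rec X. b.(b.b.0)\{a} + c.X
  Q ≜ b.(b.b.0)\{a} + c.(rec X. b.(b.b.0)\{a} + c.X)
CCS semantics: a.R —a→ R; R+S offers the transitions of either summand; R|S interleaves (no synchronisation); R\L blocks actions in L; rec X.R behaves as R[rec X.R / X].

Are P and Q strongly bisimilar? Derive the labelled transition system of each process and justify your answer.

YES

LTS(P): 4 reachable states
  s0 = rec X. b.(b.b.0)\{a} + c.X | --b--▸ s1, --c--▸ s0
  s1 = (b.b.0)\{a} | --b--▸ s2
  s2 = (b.0)\{a} | --b--▸ s3
  s3 = 0\{a} | ·
LTS(Q): 5 reachable states
  t0 = b.(b.b.0)\{a} + c.(rec X. b.(b.b.0)\{a} + c.X) | --b--▸ t1, --c--▸ t2
  t1 = (b.b.0)\{a} | --b--▸ t3
  t2 = rec X. b.(b.b.0)\{a} + c.X | --b--▸ t1, --c--▸ t2
  t3 = (b.0)\{a} | --b--▸ t4
  t4 = 0\{a} | ·
Partition-refinement fixed point:
  B0 = {s0, t0, t2}
  B1 = {s1, t1}
  B2 = {s2, t3}
  B3 = {s3, t4}
s0 ∈ B0, t0 ∈ B0 → same block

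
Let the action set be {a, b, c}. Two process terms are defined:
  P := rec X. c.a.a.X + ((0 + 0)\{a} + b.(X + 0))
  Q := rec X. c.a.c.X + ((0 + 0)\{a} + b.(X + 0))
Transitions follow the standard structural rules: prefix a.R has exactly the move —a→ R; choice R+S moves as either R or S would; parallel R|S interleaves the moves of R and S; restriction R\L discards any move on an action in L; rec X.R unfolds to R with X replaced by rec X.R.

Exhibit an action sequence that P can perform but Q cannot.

caa

P's transition system — 4 states:
  p0 = rec X. c.a.a.X + ((0 + 0)\{a} + b.(X + 0)) :: =b=> p1, =c=> p2
  p1 = (rec X. c.a.a.X + ((0 + 0)\{a} + b.(X + 0))) + 0 :: =b=> p1, =c=> p2
  p2 = a.a.(rec X. c.a.a.X + ((0 + 0)\{a} + b.(X + 0))) :: =a=> p3
  p3 = a.(rec X. c.a.a.X + ((0 + 0)\{a} + b.(X + 0))) :: =a=> p0
Q's transition system — 4 states:
  q0 = rec X. c.a.c.X + ((0 + 0)\{a} + b.(X + 0)) :: =b=> q1, =c=> q2
  q1 = (rec X. c.a.c.X + ((0 + 0)\{a} + b.(X + 0))) + 0 :: =b=> q1, =c=> q2
  q2 = a.c.(rec X. c.a.c.X + ((0 + 0)\{a} + b.(X + 0))) :: =a=> q3
  q3 = c.(rec X. c.a.c.X + ((0 + 0)\{a} + b.(X + 0))) :: =c=> q0
Run σ = ⟨caa⟩ on P: start {p0}
  after c @ step 1: {p2}
  after a @ step 2: {p3}
  after a @ step 3: {p0}
  ✓ P
Run σ = ⟨caa⟩ on Q: start {q0}
  after c @ step 1: {q2}
  after a @ step 2: {q3}
  after a @ step 3: ∅  — Q cannot continue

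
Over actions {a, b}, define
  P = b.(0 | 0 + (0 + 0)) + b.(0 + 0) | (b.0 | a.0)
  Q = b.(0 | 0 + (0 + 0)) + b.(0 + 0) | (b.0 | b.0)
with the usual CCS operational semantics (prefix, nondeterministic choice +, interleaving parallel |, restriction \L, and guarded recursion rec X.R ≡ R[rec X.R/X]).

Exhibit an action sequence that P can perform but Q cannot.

P's transition system — 9 states:
  m0 = b.(0 | 0 + (0 + 0)) + b.(0 + 0) | (b.0 | a.0) ⊢ =a=> m1, =b=> m2, =b=> m3, =b=> m4
  m1 = b.(0 + 0) | (b.0 | 0) ⊢ =b=> m5, =b=> m6
  m2 = (0 + 0) | (b.0 | a.0) ⊢ =a=> m5, =b=> m7
  m3 = 0 | 0 + (0 + 0) ⊢ deadlocked
  m4 = b.(0 + 0) | (0 | a.0) ⊢ =a=> m6, =b=> m7
  m5 = (0 + 0) | (b.0 | 0) ⊢ =b=> m8
  m6 = b.(0 + 0) | (0 | 0) ⊢ =b=> m8
  m7 = (0 + 0) | (0 | a.0) ⊢ =a=> m8
  m8 = (0 + 0) | (0 | 0) ⊢ deadlocked
Q's transition system — 9 states:
  n0 = b.(0 | 0 + (0 + 0)) + b.(0 + 0) | (b.0 | b.0) ⊢ =b=> n1, =b=> n2, =b=> n3, =b=> n4
  n1 = (0 + 0) | (b.0 | b.0) ⊢ =b=> n5, =b=> n6
  n2 = 0 | 0 + (0 + 0) ⊢ deadlocked
  n3 = b.(0 + 0) | (0 | b.0) ⊢ =b=> n5, =b=> n7
  n4 = b.(0 + 0) | (b.0 | 0) ⊢ =b=> n6, =b=> n7
  n5 = (0 + 0) | (0 | b.0) ⊢ =b=> n8
  n6 = (0 + 0) | (b.0 | 0) ⊢ =b=> n8
  n7 = b.(0 + 0) | (0 | 0) ⊢ =b=> n8
  n8 = (0 + 0) | (0 | 0) ⊢ deadlocked
Run σ = ⟨a⟩ on P: start {m0}
  step 1 (a): {m1}
  P completes σ.
Run σ = ⟨a⟩ on Q: start {n0}
  step 1 (a): ∅ (Q stuck)

a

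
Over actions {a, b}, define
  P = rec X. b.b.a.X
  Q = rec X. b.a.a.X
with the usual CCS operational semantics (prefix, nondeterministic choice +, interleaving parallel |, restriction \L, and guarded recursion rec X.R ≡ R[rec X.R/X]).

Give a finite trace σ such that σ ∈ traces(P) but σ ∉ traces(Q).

LTS(P): 3 reachable states
  s0 = rec X. b.b.a.X :: --b--▸ s1
  s1 = b.a.(rec X. b.b.a.X) :: --b--▸ s2
  s2 = a.(rec X. b.b.a.X) :: --a--▸ s0
LTS(Q): 3 reachable states
  t0 = rec X. b.a.a.X :: --b--▸ t1
  t1 = a.a.(rec X. b.a.a.X) :: --a--▸ t2
  t2 = a.(rec X. b.a.a.X) :: --a--▸ t0
Executing bb from P (initial set {s0}):
  [1] b ⇒ {s1}
  [2] b ⇒ {s2}
  — P admits the full trace.
Executing bb from Q (initial set {t0}):
  [1] b ⇒ {t1}
  [2] b ⇒ ∅ (Q stuck)

bb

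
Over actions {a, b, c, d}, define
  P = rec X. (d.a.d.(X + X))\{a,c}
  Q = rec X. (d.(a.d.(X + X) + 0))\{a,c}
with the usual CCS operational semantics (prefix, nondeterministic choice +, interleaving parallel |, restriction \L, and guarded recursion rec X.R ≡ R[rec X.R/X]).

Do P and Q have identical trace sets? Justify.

Reachable graph of P (2 states):
  m0 = rec X. (d.a.d.(X + X))\{a,c} :: —d→ m1
  m1 = (a.d.((rec X. (d.a.d.(X + X))\{a,c}) + (rec X. (d.a.d.(X + X))\{a,c})))\{a,c} :: stopped
Reachable graph of Q (2 states):
  n0 = rec X. (d.(a.d.(X + X) + 0))\{a,c} :: —d→ n1
  n1 = (a.d.((rec X. (d.(a.d.(X + X) + 0))\{a,c}) + (rec X. (d.(a.d.(X + X) + 0))\{a,c})) + 0)\{a,c} :: stopped
Partition-refinement fixed point:
  B0 = {m0, n0}
  B1 = {m1, n1}
m0 ∈ B0, n0 ∈ B0 → same block
Bisimilar ⇒ trace-equivalent.

trace-equivalent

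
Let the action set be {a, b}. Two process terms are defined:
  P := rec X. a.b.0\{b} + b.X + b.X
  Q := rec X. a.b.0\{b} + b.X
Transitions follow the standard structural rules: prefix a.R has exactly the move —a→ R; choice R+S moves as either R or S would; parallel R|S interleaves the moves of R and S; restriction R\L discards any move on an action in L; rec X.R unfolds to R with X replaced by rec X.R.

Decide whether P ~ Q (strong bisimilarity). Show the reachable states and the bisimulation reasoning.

YES

P's transition system — 3 states:
  p0 = rec X. a.b.0\{b} + b.X + b.X → -a-> p1, -b-> p0
  p1 = b.0\{b} → -b-> p2
  p2 = 0\{b} → (no moves)
Q's transition system — 3 states:
  q0 = rec X. a.b.0\{b} + b.X → -a-> q1, -b-> q0
  q1 = b.0\{b} → -b-> q2
  q2 = 0\{b} → (no moves)
Partition-refinement fixed point:
  B0 = {p0, q0}
  B1 = {p1, q1}
  B2 = {p2, q2}
p0 ∈ B0, q0 ∈ B0 → same block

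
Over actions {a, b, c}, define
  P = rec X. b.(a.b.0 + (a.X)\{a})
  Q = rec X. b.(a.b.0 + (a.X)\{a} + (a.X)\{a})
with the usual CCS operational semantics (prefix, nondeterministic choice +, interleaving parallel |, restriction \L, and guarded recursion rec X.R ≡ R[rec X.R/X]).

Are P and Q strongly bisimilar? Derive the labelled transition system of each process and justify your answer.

P's transition system — 4 states:
  p0 = rec X. b.(a.b.0 + (a.X)\{a}) ⊢ —b→ p1
  p1 = a.b.0 + (a.(rec X. b.(a.b.0 + (a.X)\{a})))\{a} ⊢ —a→ p2
  p2 = b.0 ⊢ —b→ p3
  p3 = 0 ⊢ deadlocked
Q's transition system — 4 states:
  q0 = rec X. b.(a.b.0 + (a.X)\{a} + (a.X)\{a}) ⊢ —b→ q1
  q1 = a.b.0 + (a.(rec X. b.(a.b.0 + (a.X)\{a} + (a.X)\{a})))\{a} + (a.(rec X. b.(a.b.0 + (a.X)\{a} + (a.X)\{a})))\{a} ⊢ —a→ q2
  q2 = b.0 ⊢ —b→ q3
  q3 = 0 ⊢ deadlocked
Coarsest stable partition (strong bisimilarity classes):
  B0 = {p0, q0}
  B1 = {p1, q1}
  B2 = {p2, q2}
  B3 = {p3, q3}
p0 ∈ B0, q0 ∈ B0 → same block

YES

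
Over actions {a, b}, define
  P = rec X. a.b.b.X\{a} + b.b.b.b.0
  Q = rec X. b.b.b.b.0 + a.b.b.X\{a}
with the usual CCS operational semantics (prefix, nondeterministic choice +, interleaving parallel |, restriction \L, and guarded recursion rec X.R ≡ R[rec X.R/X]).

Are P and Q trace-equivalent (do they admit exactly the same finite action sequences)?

LTS(P): 12 reachable states
  m0 = rec X. a.b.b.X\{a} + b.b.b.b.0 :: —a→ m1, —b→ m2
  m1 = b.b.(rec X. a.b.b.X\{a} + b.b.b.b.0)\{a} :: —b→ m3
  m2 = b.b.b.0 :: —b→ m4
  m3 = b.(rec X. a.b.b.X\{a} + b.b.b.b.0)\{a} :: —b→ m5
  m4 = b.b.0 :: —b→ m6
  m5 = (rec X. a.b.b.X\{a} + b.b.b.b.0)\{a} :: —b→ m7
  m6 = b.0 :: —b→ m8
  m7 = (b.b.b.0)\{a} :: —b→ m9
  m8 = 0 :: ∅
  m9 = (b.b.0)\{a} :: —b→ m10
  m10 = (b.0)\{a} :: —b→ m11
  m11 = 0\{a} :: ∅
LTS(Q): 12 reachable states
  n0 = rec X. b.b.b.b.0 + a.b.b.X\{a} :: —a→ n1, —b→ n2
  n1 = b.b.(rec X. b.b.b.b.0 + a.b.b.X\{a})\{a} :: —b→ n3
  n2 = b.b.b.0 :: —b→ n4
  n3 = b.(rec X. b.b.b.b.0 + a.b.b.X\{a})\{a} :: —b→ n5
  n4 = b.b.0 :: —b→ n6
  n5 = (rec X. b.b.b.b.0 + a.b.b.X\{a})\{a} :: —b→ n7
  n6 = b.0 :: —b→ n8
  n7 = (b.b.b.0)\{a} :: —b→ n9
  n8 = 0 :: ∅
  n9 = (b.b.0)\{a} :: —b→ n10
  n10 = (b.0)\{a} :: —b→ n11
  n11 = 0\{a} :: ∅
Partition-refinement fixed point:
  B0 = {m0, n0}
  B1 = {m2, m7, n2, n7}
  B2 = {m4, m9, n4, n9}
  B3 = {m10, m6, n10, n6}
  B4 = {m11, m8, n11, n8}
  B5 = {m1, n1}
  B6 = {m3, n3}
  B7 = {m5, n5}
m0 ∈ B0, n0 ∈ B0 → same block
Bisimilar ⇒ trace-equivalent.

traces(P) = traces(Q)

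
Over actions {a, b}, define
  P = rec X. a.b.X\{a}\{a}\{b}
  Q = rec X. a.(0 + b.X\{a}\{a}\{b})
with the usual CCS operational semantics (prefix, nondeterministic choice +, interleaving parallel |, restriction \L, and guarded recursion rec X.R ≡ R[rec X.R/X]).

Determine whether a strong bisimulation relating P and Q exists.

P's transition system — 3 states:
  m0 = rec X. a.b.X\{a}\{a}\{b} | -a-> m1
  m1 = b.(rec X. a.b.X\{a}\{a}\{b})\{a}\{a}\{b} | -b-> m2
  m2 = (rec X. a.b.X\{a}\{a}\{b})\{a}\{a}\{b} | stopped
Q's transition system — 3 states:
  n0 = rec X. a.(0 + b.X\{a}\{a}\{b}) | -a-> n1
  n1 = 0 + b.(rec X. a.(0 + b.X\{a}\{a}\{b}))\{a}\{a}\{b} | -b-> n2
  n2 = (rec X. a.(0 + b.X\{a}\{a}\{b}))\{a}\{a}\{b} | stopped
Coarsest stable partition (strong bisimilarity classes):
  B0 = {m0, n0}
  B1 = {m1, n1}
  B2 = {m2, n2}
m0 ∈ B0, n0 ∈ B0 → same block

P ~ Q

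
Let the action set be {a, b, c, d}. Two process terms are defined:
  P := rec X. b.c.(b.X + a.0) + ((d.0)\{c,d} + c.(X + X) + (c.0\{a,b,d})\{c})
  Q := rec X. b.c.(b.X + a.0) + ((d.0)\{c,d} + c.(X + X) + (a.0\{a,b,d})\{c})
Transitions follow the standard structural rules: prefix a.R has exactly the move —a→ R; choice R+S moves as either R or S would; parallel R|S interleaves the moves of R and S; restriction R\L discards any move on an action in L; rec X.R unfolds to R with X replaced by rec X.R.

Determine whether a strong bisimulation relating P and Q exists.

LTS(P): 5 reachable states
  m0 = rec X. b.c.(b.X + a.0) + ((d.0)\{c,d} + c.(X + X) + (c.0\{a,b,d})\{c}) has moves --b--▸ m1, --c--▸ m2
  m1 = c.(b.(rec X. b.c.(b.X + a.0) + ((d.0)\{c,d} + c.(X + X) + (c.0\{a,b,d})\{c})) + a.0) has moves --c--▸ m3
  m2 = (rec X. b.c.(b.X + a.0) + ((d.0)\{c,d} + c.(X + X) + (c.0\{a,b,d})\{c})) + (rec X. b.c.(b.X + a.0) + ((d.0)\{c,d} + c.(X + X) + (c.0\{a,b,d})\{c})) has moves --b--▸ m1, --c--▸ m2
  m3 = b.(rec X. b.c.(b.X + a.0) + ((d.0)\{c,d} + c.(X + X) + (c.0\{a,b,d})\{c})) + a.0 has moves --a--▸ m4, --b--▸ m0
  m4 = 0 has moves (no moves)
LTS(Q): 6 reachable states
  n0 = rec X. b.c.(b.X + a.0) + ((d.0)\{c,d} + c.(X + X) + (a.0\{a,b,d})\{c}) has moves --a--▸ n1, --b--▸ n2, --c--▸ n3
  n1 = 0\{a,b,d}\{c} has moves (no moves)
  n2 = c.(b.(rec X. b.c.(b.X + a.0) + ((d.0)\{c,d} + c.(X + X) + (a.0\{a,b,d})\{c})) + a.0) has moves --c--▸ n4
  n3 = (rec X. b.c.(b.X + a.0) + ((d.0)\{c,d} + c.(X + X) + (a.0\{a,b,d})\{c})) + (rec X. b.c.(b.X + a.0) + ((d.0)\{c,d} + c.(X + X) + (a.0\{a,b,d})\{c})) has moves --a--▸ n1, --b--▸ n2, --c--▸ n3
  n4 = b.(rec X. b.c.(b.X + a.0) + ((d.0)\{c,d} + c.(X + X) + (a.0\{a,b,d})\{c})) + a.0 has moves --a--▸ n5, --b--▸ n0
  n5 = 0 has moves (no moves)
Bisimilarity quotient blocks:
  B0 = {m0, m2}
  B1 = {m1}
  B2 = {m3}
  B3 = {m4, n1, n5}
  B4 = {n0, n3}
  B5 = {n2}
  B6 = {n4}
m0 ∈ B0, n0 ∈ B4 → different blocks

NO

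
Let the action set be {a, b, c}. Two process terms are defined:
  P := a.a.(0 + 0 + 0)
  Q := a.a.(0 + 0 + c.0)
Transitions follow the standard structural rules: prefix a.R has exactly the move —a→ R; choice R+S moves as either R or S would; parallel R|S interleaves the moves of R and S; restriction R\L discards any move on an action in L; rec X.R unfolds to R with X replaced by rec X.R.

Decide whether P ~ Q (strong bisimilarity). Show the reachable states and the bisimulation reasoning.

not bisimilar

P's transition system — 3 states:
  m0 = a.a.(0 + 0 + 0) ⊢ -a-> m1
  m1 = a.(0 + 0 + 0) ⊢ -a-> m2
  m2 = 0 + 0 + 0 ⊢ (no moves)
Q's transition system — 4 states:
  n0 = a.a.(0 + 0 + c.0) ⊢ -a-> n1
  n1 = a.(0 + 0 + c.0) ⊢ -a-> n2
  n2 = 0 + 0 + c.0 ⊢ -c-> n3
  n3 = 0 ⊢ (no moves)
Partition-refinement fixed point:
  B0 = {m0}
  B1 = {m1}
  B2 = {m2, n3}
  B3 = {n0}
  B4 = {n1}
  B5 = {n2}
m0 ∈ B0, n0 ∈ B3 → different blocks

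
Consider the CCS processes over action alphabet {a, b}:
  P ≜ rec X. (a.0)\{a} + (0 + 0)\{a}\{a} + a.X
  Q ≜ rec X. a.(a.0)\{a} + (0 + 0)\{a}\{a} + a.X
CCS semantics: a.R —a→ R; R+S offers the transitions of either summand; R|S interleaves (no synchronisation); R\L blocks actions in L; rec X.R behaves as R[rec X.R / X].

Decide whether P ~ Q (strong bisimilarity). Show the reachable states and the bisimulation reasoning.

not bisimilar

Reachable graph of P (1 states):
  p0 = rec X. (a.0)\{a} + (0 + 0)\{a}\{a} + a.X :: --a--▸ p0
Reachable graph of Q (2 states):
  q0 = rec X. a.(a.0)\{a} + (0 + 0)\{a}\{a} + a.X :: --a--▸ q0, --a--▸ q1
  q1 = (a.0)\{a} :: ∅
Coarsest stable partition (strong bisimilarity classes):
  B0 = {p0}
  B1 = {q0}
  B2 = {q1}
p0 ∈ B0, q0 ∈ B1 → different blocks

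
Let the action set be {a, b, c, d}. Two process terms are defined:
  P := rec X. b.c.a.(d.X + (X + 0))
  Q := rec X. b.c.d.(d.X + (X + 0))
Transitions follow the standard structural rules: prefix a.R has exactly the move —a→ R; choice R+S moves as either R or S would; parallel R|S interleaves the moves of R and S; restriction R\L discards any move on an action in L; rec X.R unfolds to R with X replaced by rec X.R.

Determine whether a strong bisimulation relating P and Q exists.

LTS(P): 4 reachable states
  p0 = rec X. b.c.a.(d.X + (X + 0)) → =b=> p1
  p1 = c.a.(d.(rec X. b.c.a.(d.X + (X + 0))) + ((rec X. b.c.a.(d.X + (X + 0))) + 0)) → =c=> p2
  p2 = a.(d.(rec X. b.c.a.(d.X + (X + 0))) + ((rec X. b.c.a.(d.X + (X + 0))) + 0)) → =a=> p3
  p3 = d.(rec X. b.c.a.(d.X + (X + 0))) + ((rec X. b.c.a.(d.X + (X + 0))) + 0) → =b=> p1, =d=> p0
LTS(Q): 4 reachable states
  q0 = rec X. b.c.d.(d.X + (X + 0)) → =b=> q1
  q1 = c.d.(d.(rec X. b.c.d.(d.X + (X + 0))) + ((rec X. b.c.d.(d.X + (X + 0))) + 0)) → =c=> q2
  q2 = d.(d.(rec X. b.c.d.(d.X + (X + 0))) + ((rec X. b.c.d.(d.X + (X + 0))) + 0)) → =d=> q3
  q3 = d.(rec X. b.c.d.(d.X + (X + 0))) + ((rec X. b.c.d.(d.X + (X + 0))) + 0) → =b=> q1, =d=> q0
Partition-refinement fixed point:
  B0 = {p0}
  B1 = {p1}
  B2 = {p2}
  B3 = {p3}
  B4 = {q0}
  B5 = {q1}
  B6 = {q2}
  B7 = {q3}
p0 ∈ B0, q0 ∈ B4 → different blocks

NO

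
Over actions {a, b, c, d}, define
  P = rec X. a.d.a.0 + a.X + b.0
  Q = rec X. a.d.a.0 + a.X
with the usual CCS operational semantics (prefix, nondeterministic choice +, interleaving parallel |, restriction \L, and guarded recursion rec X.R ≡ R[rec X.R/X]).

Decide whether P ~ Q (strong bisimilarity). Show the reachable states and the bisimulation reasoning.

not bisimilar

Reachable graph of P (4 states):
  m0 = rec X. a.d.a.0 + a.X + b.0 ⊢ ··a··> m0, ··a··> m1, ··b··> m2
  m1 = d.a.0 ⊢ ··d··> m3
  m2 = 0 ⊢ (no moves)
  m3 = a.0 ⊢ ··a··> m2
Reachable graph of Q (4 states):
  n0 = rec X. a.d.a.0 + a.X ⊢ ··a··> n0, ··a··> n1
  n1 = d.a.0 ⊢ ··d··> n2
  n2 = a.0 ⊢ ··a··> n3
  n3 = 0 ⊢ (no moves)
Partition-refinement fixed point:
  B0 = {m0}
  B1 = {m1, n1}
  B2 = {m3, n2}
  B3 = {m2, n3}
  B4 = {n0}
m0 ∈ B0, n0 ∈ B4 → different blocks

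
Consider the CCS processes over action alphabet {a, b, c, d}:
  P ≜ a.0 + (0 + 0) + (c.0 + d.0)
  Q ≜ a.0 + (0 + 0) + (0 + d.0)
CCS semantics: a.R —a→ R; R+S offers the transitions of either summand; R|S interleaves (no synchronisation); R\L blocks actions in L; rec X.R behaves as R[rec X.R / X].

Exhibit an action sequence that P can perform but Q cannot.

LTS(P): 2 reachable states
  u0 = a.0 + (0 + 0) + (c.0 + d.0) ⊢ --a--▸ u1, --c--▸ u1, --d--▸ u1
  u1 = 0 ⊢ ·
LTS(Q): 2 reachable states
  v0 = a.0 + (0 + 0) + (0 + d.0) ⊢ --a--▸ v1, --d--▸ v1
  v1 = 0 ⊢ ·
Run σ = ⟨c⟩ on P: start {u0}
  [1] c ⇒ {u1}
  ✓ P
Run σ = ⟨c⟩ on Q: start {v0}
  [1] c ⇒ no successor for Q

c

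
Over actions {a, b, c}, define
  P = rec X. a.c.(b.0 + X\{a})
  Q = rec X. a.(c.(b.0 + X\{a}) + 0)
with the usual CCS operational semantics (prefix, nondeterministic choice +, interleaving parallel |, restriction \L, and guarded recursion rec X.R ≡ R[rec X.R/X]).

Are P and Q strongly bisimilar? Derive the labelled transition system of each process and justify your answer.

LTS(P): 4 reachable states
  s0 = rec X. a.c.(b.0 + X\{a}) → =a=> s1
  s1 = c.(b.0 + (rec X. a.c.(b.0 + X\{a}))\{a}) → =c=> s2
  s2 = b.0 + (rec X. a.c.(b.0 + X\{a}))\{a} → =b=> s3
  s3 = 0 → (no moves)
LTS(Q): 4 reachable states
  t0 = rec X. a.(c.(b.0 + X\{a}) + 0) → =a=> t1
  t1 = c.(b.0 + (rec X. a.(c.(b.0 + X\{a}) + 0))\{a}) + 0 → =c=> t2
  t2 = b.0 + (rec X. a.(c.(b.0 + X\{a}) + 0))\{a} → =b=> t3
  t3 = 0 → (no moves)
Coarsest stable partition (strong bisimilarity classes):
  B0 = {s0, t0}
  B1 = {s1, t1}
  B2 = {s2, t2}
  B3 = {s3, t3}
s0 ∈ B0, t0 ∈ B0 → same block

bisimilar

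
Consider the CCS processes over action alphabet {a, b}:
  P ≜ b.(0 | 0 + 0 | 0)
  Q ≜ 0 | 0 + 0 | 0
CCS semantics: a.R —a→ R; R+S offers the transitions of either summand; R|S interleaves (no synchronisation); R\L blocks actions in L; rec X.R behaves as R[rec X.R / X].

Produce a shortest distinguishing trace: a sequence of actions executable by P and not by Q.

b

Reachable graph of P (2 states):
  p0 = b.(0 | 0 + 0 | 0) → =b=> p1
  p1 = 0 | 0 + 0 | 0 → stopped
Reachable graph of Q (1 states):
  q0 = 0 | 0 + 0 | 0 → stopped
Run σ = ⟨b⟩ on P: start {p0}
  [1] b ⇒ {p1}
  ✓ P
Run σ = ⟨b⟩ on Q: start {q0}
  [1] b ⇒ ∅  — Q cannot continue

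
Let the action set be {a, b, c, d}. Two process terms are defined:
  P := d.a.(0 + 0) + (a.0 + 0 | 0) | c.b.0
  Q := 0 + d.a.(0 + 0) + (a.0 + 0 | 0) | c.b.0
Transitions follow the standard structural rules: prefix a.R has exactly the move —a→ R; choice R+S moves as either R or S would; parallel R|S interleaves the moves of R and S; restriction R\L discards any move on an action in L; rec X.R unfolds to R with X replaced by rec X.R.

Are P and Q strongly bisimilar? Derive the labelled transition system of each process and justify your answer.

P ~ Q

Reachable graph of P (8 states):
  s0 = d.a.(0 + 0) + (a.0 + 0 | 0) | c.b.0 | =a=> s1, =c=> s2, =d=> s3
  s1 = 0 | c.b.0 | =c=> s4
  s2 = (a.0 + 0 | 0) | b.0 | =a=> s4, =b=> s5
  s3 = a.(0 + 0) | =a=> s6
  s4 = 0 | b.0 | =b=> s7
  s5 = (a.0 + 0 | 0) | 0 | =a=> s7
  s6 = 0 + 0 | ∅
  s7 = 0 | 0 | ∅
Reachable graph of Q (8 states):
  t0 = 0 + d.a.(0 + 0) + (a.0 + 0 | 0) | c.b.0 | =a=> t1, =c=> t2, =d=> t3
  t1 = 0 | c.b.0 | =c=> t4
  t2 = (a.0 + 0 | 0) | b.0 | =a=> t4, =b=> t5
  t3 = a.(0 + 0) | =a=> t6
  t4 = 0 | b.0 | =b=> t7
  t5 = (a.0 + 0 | 0) | 0 | =a=> t7
  t6 = 0 + 0 | ∅
  t7 = 0 | 0 | ∅
Coarsest stable partition (strong bisimilarity classes):
  B0 = {s0, t0}
  B1 = {s2, t2}
  B2 = {s4, t4}
  B3 = {s6, s7, t6, t7}
  B4 = {s3, s5, t3, t5}
  B5 = {s1, t1}
s0 ∈ B0, t0 ∈ B0 → same block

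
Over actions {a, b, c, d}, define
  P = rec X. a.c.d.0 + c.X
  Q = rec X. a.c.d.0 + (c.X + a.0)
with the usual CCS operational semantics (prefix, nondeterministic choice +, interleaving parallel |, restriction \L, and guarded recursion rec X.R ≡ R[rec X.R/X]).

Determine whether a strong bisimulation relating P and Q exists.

Reachable graph of P (4 states):
  p0 = rec X. a.c.d.0 + c.X :: =a=> p1, =c=> p0
  p1 = c.d.0 :: =c=> p2
  p2 = d.0 :: =d=> p3
  p3 = 0 :: ·
Reachable graph of Q (4 states):
  q0 = rec X. a.c.d.0 + (c.X + a.0) :: =a=> q1, =a=> q2, =c=> q0
  q1 = 0 :: ·
  q2 = c.d.0 :: =c=> q3
  q3 = d.0 :: =d=> q1
Partition-refinement fixed point:
  B0 = {p0}
  B1 = {p1, q2}
  B2 = {p2, q3}
  B3 = {p3, q1}
  B4 = {q0}
p0 ∈ B0, q0 ∈ B4 → different blocks

NO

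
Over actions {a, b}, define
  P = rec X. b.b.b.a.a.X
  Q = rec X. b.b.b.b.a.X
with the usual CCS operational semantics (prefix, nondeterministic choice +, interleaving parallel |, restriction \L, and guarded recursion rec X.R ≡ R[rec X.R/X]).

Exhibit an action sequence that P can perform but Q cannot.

bbba

Reachable graph of P (5 states):
  u0 = rec X. b.b.b.a.a.X | --b--▸ u1
  u1 = b.b.a.a.(rec X. b.b.b.a.a.X) | --b--▸ u2
  u2 = b.a.a.(rec X. b.b.b.a.a.X) | --b--▸ u3
  u3 = a.a.(rec X. b.b.b.a.a.X) | --a--▸ u4
  u4 = a.(rec X. b.b.b.a.a.X) | --a--▸ u0
Reachable graph of Q (5 states):
  v0 = rec X. b.b.b.b.a.X | --b--▸ v1
  v1 = b.b.b.a.(rec X. b.b.b.b.a.X) | --b--▸ v2
  v2 = b.b.a.(rec X. b.b.b.b.a.X) | --b--▸ v3
  v3 = b.a.(rec X. b.b.b.b.a.X) | --b--▸ v4
  v4 = a.(rec X. b.b.b.b.a.X) | --a--▸ v0
Trace ⟨bbba⟩ through P, begin at {u0}:
  step 1 (b): {u1}
  step 2 (b): {u2}
  step 3 (b): {u3}
  step 4 (a): {u4}
  — P admits the full trace.
Trace ⟨bbba⟩ through Q, begin at {v0}:
  step 1 (b): {v1}
  step 2 (b): {v2}
  step 3 (b): {v3}
  step 4 (a): ∅ (Q stuck)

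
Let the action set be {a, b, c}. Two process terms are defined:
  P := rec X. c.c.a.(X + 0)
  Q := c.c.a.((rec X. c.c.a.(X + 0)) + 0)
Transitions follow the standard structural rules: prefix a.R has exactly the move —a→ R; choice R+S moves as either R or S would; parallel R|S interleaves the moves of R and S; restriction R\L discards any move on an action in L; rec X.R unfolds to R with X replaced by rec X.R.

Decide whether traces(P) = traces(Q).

P's transition system — 4 states:
  p0 = rec X. c.c.a.(X + 0) → -c-> p1
  p1 = c.a.((rec X. c.c.a.(X + 0)) + 0) → -c-> p2
  p2 = a.((rec X. c.c.a.(X + 0)) + 0) → -a-> p3
  p3 = (rec X. c.c.a.(X + 0)) + 0 → -c-> p1
Q's transition system — 4 states:
  q0 = c.c.a.((rec X. c.c.a.(X + 0)) + 0) → -c-> q1
  q1 = c.a.((rec X. c.c.a.(X + 0)) + 0) → -c-> q2
  q2 = a.((rec X. c.c.a.(X + 0)) + 0) → -a-> q3
  q3 = (rec X. c.c.a.(X + 0)) + 0 → -c-> q1
Partition-refinement fixed point:
  B0 = {p0, p3, q0, q3}
  B1 = {p1, q1}
  B2 = {p2, q2}
p0 ∈ B0, q0 ∈ B0 → same block
Bisimilar ⇒ trace-equivalent.

traces(P) = traces(Q)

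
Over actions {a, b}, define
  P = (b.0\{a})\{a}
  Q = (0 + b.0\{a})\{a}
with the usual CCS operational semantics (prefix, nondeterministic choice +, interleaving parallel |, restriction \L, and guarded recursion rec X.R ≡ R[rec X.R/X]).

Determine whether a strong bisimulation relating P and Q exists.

Reachable graph of P (2 states):
  s0 = (b.0\{a})\{a} ⊢ —b→ s1
  s1 = 0\{a}\{a} ⊢ ∅
Reachable graph of Q (2 states):
  t0 = (0 + b.0\{a})\{a} ⊢ —b→ t1
  t1 = 0\{a}\{a} ⊢ ∅
Partition-refinement fixed point:
  B0 = {s0, t0}
  B1 = {s1, t1}
s0 ∈ B0, t0 ∈ B0 → same block

YES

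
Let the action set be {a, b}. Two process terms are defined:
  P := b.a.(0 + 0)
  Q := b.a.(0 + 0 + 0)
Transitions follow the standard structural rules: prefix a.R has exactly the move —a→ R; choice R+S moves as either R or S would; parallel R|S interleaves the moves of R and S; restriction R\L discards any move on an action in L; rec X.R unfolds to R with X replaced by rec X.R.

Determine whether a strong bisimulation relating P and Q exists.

YES

Reachable graph of P (3 states):
  u0 = b.a.(0 + 0) :: -b-> u1
  u1 = a.(0 + 0) :: -a-> u2
  u2 = 0 + 0 :: ∅
Reachable graph of Q (3 states):
  v0 = b.a.(0 + 0 + 0) :: -b-> v1
  v1 = a.(0 + 0 + 0) :: -a-> v2
  v2 = 0 + 0 + 0 :: ∅
Partition-refinement fixed point:
  B0 = {u0, v0}
  B1 = {u1, v1}
  B2 = {u2, v2}
u0 ∈ B0, v0 ∈ B0 → same block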